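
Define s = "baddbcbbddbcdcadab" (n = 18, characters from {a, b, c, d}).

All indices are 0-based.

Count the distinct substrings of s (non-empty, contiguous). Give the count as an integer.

rank→(start, suffix):
  0 → (16, 'ab')
  1 → (14, 'adab')
  2 → (1, 'addbcbbddbcdcadab')
  3 → (17, 'b')
  4 → (0, 'baddbcbbddbcdcadab')
  5 → (6, 'bbddbcdcadab')
  6 → (4, 'bcbbddbcdcadab')
  7 → (10, 'bcdcadab')
  8 → (7, 'bddbcdcadab')
  9 → (13, 'cadab')
  10 → (5, 'cbbddbcdcadab')
  11 → (11, 'cdcadab')
  12 → (15, 'dab')
  13 → (3, 'dbcbbddbcdcadab')
  14 → (9, 'dbcdcadab')
  15 → (12, 'dcadab')
  16 → (2, 'ddbcbbddbcdcadab')
  17 → (8, 'ddbcdcadab')

SA = [16, 14, 1, 17, 0, 6, 4, 10, 7, 13, 5, 11, 15, 3, 9, 12, 2, 8]
[i] adj suffixes → lcp
  [1] 16/14 → 1 ('a')
  [2] 14/1 → 2 ('ad')
  [3] 1/17 → 0 ('')
  [4] 17/0 → 1 ('b')
  [5] 0/6 → 1 ('b')
  [6] 6/4 → 1 ('b')
  [7] 4/10 → 2 ('bc')
  [8] 10/7 → 1 ('b')
  [9] 7/13 → 0 ('')
  [10] 13/5 → 1 ('c')
  [11] 5/11 → 1 ('c')
  [12] 11/15 → 0 ('')
  [13] 15/3 → 1 ('d')
  [14] 3/9 → 3 ('dbc')
  [15] 9/12 → 1 ('d')
  [16] 12/2 → 1 ('d')
  [17] 2/8 → 4 ('ddbc')

n(n+1)/2 = 18·19/2 = 171
Σ LCP = 0 + 1 + 2 + 0 + 1 + 1 + 1 + 2 + 1 + 0 + 1 + 1 + 0 + 1 + 3 + 1 + 1 + 4 = 21
distinct = 171 − 21 = 150

150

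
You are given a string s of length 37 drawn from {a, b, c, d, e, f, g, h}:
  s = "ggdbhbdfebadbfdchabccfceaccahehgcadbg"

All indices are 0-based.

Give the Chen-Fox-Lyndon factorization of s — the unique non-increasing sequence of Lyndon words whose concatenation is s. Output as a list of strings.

emit factor 1: 'g' (i=0, period=1)
emit factor 2: 'g' (i=1, period=1)
emit factor 3: 'd' (i=2, period=1)
emit factor 4: 'bh' (i=3, period=2)
emit factor 5: 'bdfe' (i=5, period=4)
emit factor 6: 'b' (i=9, period=1)
emit factor 7: 'adbfdch' (i=10, period=7)
emit factor 8: 'abccfceaccahehgcadbg' (i=17, period=20)

["g", "g", "d", "bh", "bdfe", "b", "adbfdch", "abccfceaccahehgcadbg"]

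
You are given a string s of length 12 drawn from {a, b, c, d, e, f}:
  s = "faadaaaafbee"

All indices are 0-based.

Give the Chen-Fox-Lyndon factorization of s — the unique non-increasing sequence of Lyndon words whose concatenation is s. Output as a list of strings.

["f", "aad", "aaaafbee"]

emit factor 1: 'f' (i=0, period=1)
emit factor 2: 'aad' (i=1, period=3)
emit factor 3: 'aaaafbee' (i=4, period=8)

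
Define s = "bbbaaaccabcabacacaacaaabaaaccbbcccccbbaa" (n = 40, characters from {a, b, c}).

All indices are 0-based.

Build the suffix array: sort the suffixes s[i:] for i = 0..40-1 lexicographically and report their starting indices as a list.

[39, 38, 20, 3, 24, 21, 17, 4, 25, 22, 11, 8, 18, 15, 13, 5, 26, 37, 2, 23, 12, 36, 1, 0, 29, 9, 30, 19, 16, 10, 7, 14, 35, 28, 6, 34, 27, 33, 32, 31]

rank→(start, suffix):
  0 → (39, 'a')
  1 → (38, 'aa')
  2 → (20, 'aaabaaaccbbcccccbbaa')
  3 → (3, 'aaaccabcabacacaacaaabaaaccbbcccccbbaa')
  4 → (24, 'aaaccbbcccccbbaa')
  5 → (21, 'aabaaaccbbcccccbbaa')
  6 → (17, 'aacaaabaaaccbbcccccbbaa')
  7 → (4, 'aaccabcabacacaacaaabaaaccbbcccccbbaa')
  8 → (25, 'aaccbbcccccbbaa')
  9 → (22, 'abaaaccbbcccccbbaa')
  10 → (11, 'abacacaacaaabaaaccbbcccccbbaa')
  11 → (8, 'abcabacacaacaaabaaaccbbcccccbbaa')
  12 → (18, 'acaaabaaaccbbcccccbbaa')
  13 → (15, 'acaacaaabaaaccbbcccccbbaa')
  14 → (13, 'acacaacaaabaaaccbbcccccbbaa')
  15 → (5, 'accabcabacacaacaaabaaaccbbcccccbbaa')
  16 → (26, 'accbbcccccbbaa')
  17 → (37, 'baa')
  18 → (2, 'baaaccabcabacacaacaaabaaaccbbcccccbbaa')
  19 → (23, 'baaaccbbcccccbbaa')
  20 → (12, 'bacacaacaaabaaaccbbcccccbbaa')
  21 → (36, 'bbaa')
  22 → (1, 'bbaaaccabcabacacaacaaabaaaccbbcccccbbaa')
  23 → (0, 'bbbaaaccabcabacacaacaaabaaaccbbcccccbbaa')
  24 → (29, 'bbcccccbbaa')
  25 → (9, 'bcabacacaacaaabaaaccbbcccccbbaa')
  26 → (30, 'bcccccbbaa')
  27 → (19, 'caaabaaaccbbcccccbbaa')
  28 → (16, 'caacaaabaaaccbbcccccbbaa')
  29 → (10, 'cabacacaacaaabaaaccbbcccccbbaa')
  30 → (7, 'cabcabacacaacaaabaaaccbbcccccbbaa')
  31 → (14, 'cacaacaaabaaaccbbcccccbbaa')
  32 → (35, 'cbbaa')
  33 → (28, 'cbbcccccbbaa')
  34 → (6, 'ccabcabacacaacaaabaaaccbbcccccbbaa')
  35 → (34, 'ccbbaa')
  36 → (27, 'ccbbcccccbbaa')
  37 → (33, 'cccbbaa')
  38 → (32, 'ccccbbaa')
  39 → (31, 'cccccbbaa')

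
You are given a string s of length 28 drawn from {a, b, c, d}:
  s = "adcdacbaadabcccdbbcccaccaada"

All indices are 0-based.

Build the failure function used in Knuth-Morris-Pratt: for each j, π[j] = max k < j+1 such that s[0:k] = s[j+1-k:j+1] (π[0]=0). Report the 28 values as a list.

[0, 0, 0, 0, 1, 0, 0, 1, 1, 2, 1, 0, 0, 0, 0, 0, 0, 0, 0, 0, 0, 1, 0, 0, 1, 1, 2, 1]

π[0] = 0
j=1 s[j]='d': π[1]=0 (border '')
j=2 s[j]='c': π[2]=0 (border '')
j=3 s[j]='d': π[3]=0 (border '')
j=4 s[j]='a': π[4]=1 (border 'a')
j=5 s[j]='c': k: 1→0; π[5]=0 (border '')
j=6 s[j]='b': π[6]=0 (border '')
j=7 s[j]='a': π[7]=1 (border 'a')
j=8 s[j]='a': k: 1→0; π[8]=1 (border 'a')
j=9 s[j]='d': π[9]=2 (border 'ad')
j=10 s[j]='a': k: 2→0; π[10]=1 (border 'a')
j=11 s[j]='b': k: 1→0; π[11]=0 (border '')
j=12 s[j]='c': π[12]=0 (border '')
j=13 s[j]='c': π[13]=0 (border '')
j=14 s[j]='c': π[14]=0 (border '')
j=15 s[j]='d': π[15]=0 (border '')
j=16 s[j]='b': π[16]=0 (border '')
j=17 s[j]='b': π[17]=0 (border '')
j=18 s[j]='c': π[18]=0 (border '')
j=19 s[j]='c': π[19]=0 (border '')
j=20 s[j]='c': π[20]=0 (border '')
j=21 s[j]='a': π[21]=1 (border 'a')
j=22 s[j]='c': k: 1→0; π[22]=0 (border '')
j=23 s[j]='c': π[23]=0 (border '')
j=24 s[j]='a': π[24]=1 (border 'a')
j=25 s[j]='a': k: 1→0; π[25]=1 (border 'a')
j=26 s[j]='d': π[26]=2 (border 'ad')
j=27 s[j]='a': k: 2→0; π[27]=1 (border 'a')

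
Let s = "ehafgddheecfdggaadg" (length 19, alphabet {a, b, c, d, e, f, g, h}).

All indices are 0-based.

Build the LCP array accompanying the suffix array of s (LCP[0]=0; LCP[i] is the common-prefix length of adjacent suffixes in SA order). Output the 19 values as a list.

rank | idx | suffix
   0 |  15 | aadg
   1 |  16 | adg
   2 |   2 | afgddheecfdggaadg
   3 |  10 | cfdggaadg
   4 |   5 | ddheecfdggaadg
   5 |  17 | dg
   6 |  12 | dggaadg
   7 |   6 | dheecfdggaadg
   8 |   9 | ecfdggaadg
   9 |   8 | eecfdggaadg
  10 |   0 | ehafgddheecfdggaadg
  11 |  11 | fdggaadg
  12 |   3 | fgddheecfdggaadg
  13 |  18 | g
  14 |  14 | gaadg
  15 |   4 | gddheecfdggaadg
  16 |  13 | ggaadg
  17 |   1 | hafgddheecfdggaadg
  18 |   7 | heecfdggaadg

SA = [15, 16, 2, 10, 5, 17, 12, 6, 9, 8, 0, 11, 3, 18, 14, 4, 13, 1, 7]
[i] adj suffixes → lcp
  [1] 15/16 → 1 ('a')
  [2] 16/2 → 1 ('a')
  [3] 2/10 → 0 ('')
  [4] 10/5 → 0 ('')
  [5] 5/17 → 1 ('d')
  [6] 17/12 → 2 ('dg')
  [7] 12/6 → 1 ('d')
  [8] 6/9 → 0 ('')
  [9] 9/8 → 1 ('e')
  [10] 8/0 → 1 ('e')
  [11] 0/11 → 0 ('')
  [12] 11/3 → 1 ('f')
  [13] 3/18 → 0 ('')
  [14] 18/14 → 1 ('g')
  [15] 14/4 → 1 ('g')
  [16] 4/13 → 1 ('g')
  [17] 13/1 → 0 ('')
  [18] 1/7 → 1 ('h')

[0, 1, 1, 0, 0, 1, 2, 1, 0, 1, 1, 0, 1, 0, 1, 1, 1, 0, 1]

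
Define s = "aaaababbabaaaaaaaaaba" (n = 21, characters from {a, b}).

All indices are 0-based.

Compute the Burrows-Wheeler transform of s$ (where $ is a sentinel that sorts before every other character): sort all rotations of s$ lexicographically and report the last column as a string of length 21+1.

rank  rotation                last
    0  $aaaababbabaaaaaaaaaba  a
    1  a$aaaababbabaaaaaaaaab  b
    2  aaaaaaaaaba$aaaababbab  b
    3  aaaaaaaaba$aaaababbaba  a
    4  aaaaaaaba$aaaababbabaa  a
    5  aaaaaaba$aaaababbabaaa  a
    6  aaaaaba$aaaababbabaaaa  a
    7  aaaaba$aaaababbabaaaaa  a
    8  aaaababbabaaaaaaaaaba$  $
    9  aaaba$aaaababbabaaaaaa  a
   10  aaababbabaaaaaaaaaba$a  a
   11  aaba$aaaababbabaaaaaaa  a
   12  aababbabaaaaaaaaaba$aa  a
   13  aba$aaaababbabaaaaaaaa  a
   14  abaaaaaaaaaba$aaaababb  b
   15  ababbabaaaaaaaaaba$aaa  a
   16  abbabaaaaaaaaaba$aaaab  b
   17  ba$aaaababbabaaaaaaaaa  a
   18  baaaaaaaaaba$aaaababba  a
   19  babaaaaaaaaaba$aaaabab  b
   20  babbabaaaaaaaaaba$aaaa  a
   21  bbabaaaaaaaaaba$aaaaba  a

abbaaaaa$aaaaababaabaa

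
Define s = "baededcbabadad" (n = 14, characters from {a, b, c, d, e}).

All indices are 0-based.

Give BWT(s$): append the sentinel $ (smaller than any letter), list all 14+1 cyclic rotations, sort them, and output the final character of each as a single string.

rank  rotation         last
    0  $baededcbabadad  d
    1  abadad$baededcb  b
    2  ad$baededcbabad  d
    3  adad$baededcbab  b
    4  aededcbabadad$b  b
    5  babadad$baededc  c
    6  badad$baededcba  a
    7  baededcbabadad$  $
    8  cbabadad$baeded  d
    9  d$baededcbabada  a
   10  dad$baededcbaba  a
   11  dcbabadad$baede  e
   12  dedcbabadad$bae  e
   13  edcbabadad$baed  d
   14  ededcbabadad$ba  a

dbdbbca$daaeeda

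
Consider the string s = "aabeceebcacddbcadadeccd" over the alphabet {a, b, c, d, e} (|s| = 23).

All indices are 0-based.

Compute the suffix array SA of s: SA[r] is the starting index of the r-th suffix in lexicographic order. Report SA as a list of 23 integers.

[0, 1, 9, 15, 17, 7, 13, 2, 8, 14, 20, 21, 10, 4, 22, 16, 12, 11, 18, 6, 19, 3, 5]

rank→(start, suffix):
  0 → (0, 'aabeceebcacddbcadadeccd')
  1 → (1, 'abeceebcacddbcadadeccd')
  2 → (9, 'acddbcadadeccd')
  3 → (15, 'adadeccd')
  4 → (17, 'adeccd')
  5 → (7, 'bcacddbcadadeccd')
  6 → (13, 'bcadadeccd')
  7 → (2, 'beceebcacddbcadadeccd')
  8 → (8, 'cacddbcadadeccd')
  9 → (14, 'cadadeccd')
  10 → (20, 'ccd')
  11 → (21, 'cd')
  12 → (10, 'cddbcadadeccd')
  13 → (4, 'ceebcacddbcadadeccd')
  14 → (22, 'd')
  15 → (16, 'dadeccd')
  16 → (12, 'dbcadadeccd')
  17 → (11, 'ddbcadadeccd')
  18 → (18, 'deccd')
  19 → (6, 'ebcacddbcadadeccd')
  20 → (19, 'eccd')
  21 → (3, 'eceebcacddbcadadeccd')
  22 → (5, 'eebcacddbcadadeccd')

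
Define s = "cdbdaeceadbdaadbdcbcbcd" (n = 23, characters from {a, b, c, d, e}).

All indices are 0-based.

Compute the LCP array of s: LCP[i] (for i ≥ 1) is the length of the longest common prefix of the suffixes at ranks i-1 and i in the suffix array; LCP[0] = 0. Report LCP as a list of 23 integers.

rank | idx | suffix
   0 |  12 | aadbdcbcbcd
   1 |   8 | adbdaadbdcbcbcd
   2 |  13 | adbdcbcbcd
   3 |   4 | aeceadbdaadbdcbcbcd
   4 |  18 | bcbcd
   5 |  20 | bcd
   6 |  10 | bdaadbdcbcbcd
   7 |   2 | bdaeceadbdaadbdcbcbcd
   8 |  15 | bdcbcbcd
   9 |  17 | cbcbcd
  10 |  19 | cbcd
  11 |  21 | cd
  12 |   0 | cdbdaeceadbdaadbdcbcbcd
  13 |   6 | ceadbdaadbdcbcbcd
  14 |  22 | d
  15 |  11 | daadbdcbcbcd
  16 |   3 | daeceadbdaadbdcbcbcd
  17 |   9 | dbdaadbdcbcbcd
  18 |   1 | dbdaeceadbdaadbdcbcbcd
  19 |  14 | dbdcbcbcd
  20 |  16 | dcbcbcd
  21 |   7 | eadbdaadbdcbcbcd
  22 |   5 | eceadbdaadbdcbcbcd

SA = [12, 8, 13, 4, 18, 20, 10, 2, 15, 17, 19, 21, 0, 6, 22, 11, 3, 9, 1, 14, 16, 7, 5]
i: (SA[i-1],SA[i]) lcp shared
  1: (12,8) 1 'a'
  2: (8,13) 4 'adbd'
  3: (13,4) 1 'a'
  4: (4,18) 0 ''
  5: (18,20) 2 'bc'
  6: (20,10) 1 'b'
  7: (10,2) 3 'bda'
  8: (2,15) 2 'bd'
  9: (15,17) 0 ''
  10: (17,19) 3 'cbc'
  11: (19,21) 1 'c'
  12: (21,0) 2 'cd'
  13: (0,6) 1 'c'
  14: (6,22) 0 ''
  15: (22,11) 1 'd'
  16: (11,3) 2 'da'
  17: (3,9) 1 'd'
  18: (9,1) 4 'dbda'
  19: (1,14) 3 'dbd'
  20: (14,16) 1 'd'
  21: (16,7) 0 ''
  22: (7,5) 1 'e'

[0, 1, 4, 1, 0, 2, 1, 3, 2, 0, 3, 1, 2, 1, 0, 1, 2, 1, 4, 3, 1, 0, 1]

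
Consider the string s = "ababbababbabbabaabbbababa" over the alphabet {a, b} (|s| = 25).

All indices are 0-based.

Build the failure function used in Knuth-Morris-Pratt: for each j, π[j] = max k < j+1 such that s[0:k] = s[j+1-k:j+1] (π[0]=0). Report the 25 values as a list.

[0, 0, 1, 2, 0, 1, 2, 3, 4, 5, 6, 7, 0, 1, 2, 3, 1, 2, 0, 0, 1, 2, 3, 4, 3]

π[0] = 0
j=1 s[j]='b': π[1]=0 (border '')
j=2 s[j]='a': π[2]=1 (border 'a')
j=3 s[j]='b': π[3]=2 (border 'ab')
j=4 s[j]='b': k: 2→0; π[4]=0 (border '')
j=5 s[j]='a': π[5]=1 (border 'a')
j=6 s[j]='b': π[6]=2 (border 'ab')
j=7 s[j]='a': π[7]=3 (border 'aba')
j=8 s[j]='b': π[8]=4 (border 'abab')
j=9 s[j]='b': π[9]=5 (border 'ababb')
j=10 s[j]='a': π[10]=6 (border 'ababba')
j=11 s[j]='b': π[11]=7 (border 'ababbab')
j=12 s[j]='b': k: 7→2→0; π[12]=0 (border '')
j=13 s[j]='a': π[13]=1 (border 'a')
j=14 s[j]='b': π[14]=2 (border 'ab')
j=15 s[j]='a': π[15]=3 (border 'aba')
j=16 s[j]='a': k: 3→1→0; π[16]=1 (border 'a')
j=17 s[j]='b': π[17]=2 (border 'ab')
j=18 s[j]='b': k: 2→0; π[18]=0 (border '')
j=19 s[j]='b': π[19]=0 (border '')
j=20 s[j]='a': π[20]=1 (border 'a')
j=21 s[j]='b': π[21]=2 (border 'ab')
j=22 s[j]='a': π[22]=3 (border 'aba')
j=23 s[j]='b': π[23]=4 (border 'abab')
j=24 s[j]='a': k: 4→2; π[24]=3 (border 'aba')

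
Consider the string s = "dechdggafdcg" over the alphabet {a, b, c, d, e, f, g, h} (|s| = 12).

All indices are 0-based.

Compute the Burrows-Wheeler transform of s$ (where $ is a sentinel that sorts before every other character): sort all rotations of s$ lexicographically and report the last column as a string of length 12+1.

rank  rotation       last
    0  $dechdggafdcg  g
    1  afdcg$dechdgg  g
    2  cg$dechdggafd  d
    3  chdggafdcg$de  e
    4  dcg$dechdggaf  f
    5  dechdggafdcg$  $
    6  dggafdcg$dech  h
    7  echdggafdcg$d  d
    8  fdcg$dechdgga  a
    9  g$dechdggafdc  c
   10  gafdcg$dechdg  g
   11  ggafdcg$dechd  d
   12  hdggafdcg$dec  c

ggdef$hdacgdc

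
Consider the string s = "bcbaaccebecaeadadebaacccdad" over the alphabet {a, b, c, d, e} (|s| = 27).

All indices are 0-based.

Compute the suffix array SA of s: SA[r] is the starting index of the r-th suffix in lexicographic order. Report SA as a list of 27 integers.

rank→(start, suffix):
  0 → (19, 'aacccdad')
  1 → (3, 'aaccebecaeadadebaacccdad')
  2 → (20, 'acccdad')
  3 → (4, 'accebecaeadadebaacccdad')
  4 → (25, 'ad')
  5 → (13, 'adadebaacccdad')
  6 → (15, 'adebaacccdad')
  7 → (11, 'aeadadebaacccdad')
  8 → (18, 'baacccdad')
  9 → (2, 'baaccebecaeadadebaacccdad')
  10 → (0, 'bcbaaccebecaeadadebaacccdad')
  11 → (8, 'becaeadadebaacccdad')
  12 → (10, 'caeadadebaacccdad')
  13 → (1, 'cbaaccebecaeadadebaacccdad')
  14 → (21, 'cccdad')
  15 → (22, 'ccdad')
  16 → (5, 'ccebecaeadadebaacccdad')
  17 → (23, 'cdad')
  18 → (6, 'cebecaeadadebaacccdad')
  19 → (26, 'd')
  20 → (24, 'dad')
  21 → (14, 'dadebaacccdad')
  22 → (16, 'debaacccdad')
  23 → (12, 'eadadebaacccdad')
  24 → (17, 'ebaacccdad')
  25 → (7, 'ebecaeadadebaacccdad')
  26 → (9, 'ecaeadadebaacccdad')

[19, 3, 20, 4, 25, 13, 15, 11, 18, 2, 0, 8, 10, 1, 21, 22, 5, 23, 6, 26, 24, 14, 16, 12, 17, 7, 9]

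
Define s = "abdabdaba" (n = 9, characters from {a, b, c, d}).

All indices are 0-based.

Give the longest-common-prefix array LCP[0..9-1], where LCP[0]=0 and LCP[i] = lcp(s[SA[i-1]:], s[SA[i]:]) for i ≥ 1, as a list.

[0, 1, 2, 5, 0, 1, 4, 0, 3]

rank→(start, suffix):
  0 → (8, 'a')
  1 → (6, 'aba')
  2 → (3, 'abdaba')
  3 → (0, 'abdabdaba')
  4 → (7, 'ba')
  5 → (4, 'bdaba')
  6 → (1, 'bdabdaba')
  7 → (5, 'daba')
  8 → (2, 'dabdaba')

SA = [8, 6, 3, 0, 7, 4, 1, 5, 2]
[i] adj suffixes → lcp
  [1] 8/6 → 1 ('a')
  [2] 6/3 → 2 ('ab')
  [3] 3/0 → 5 ('abdab')
  [4] 0/7 → 0 ('')
  [5] 7/4 → 1 ('b')
  [6] 4/1 → 4 ('bdab')
  [7] 1/5 → 0 ('')
  [8] 5/2 → 3 ('dab')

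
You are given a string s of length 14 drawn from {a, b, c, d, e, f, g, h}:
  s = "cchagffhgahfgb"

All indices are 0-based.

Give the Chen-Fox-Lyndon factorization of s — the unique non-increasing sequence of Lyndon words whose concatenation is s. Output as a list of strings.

emit factor 1: 'cch' (i=0, period=3)
emit factor 2: 'agffhgahfgb' (i=3, period=11)

["cch", "agffhgahfgb"]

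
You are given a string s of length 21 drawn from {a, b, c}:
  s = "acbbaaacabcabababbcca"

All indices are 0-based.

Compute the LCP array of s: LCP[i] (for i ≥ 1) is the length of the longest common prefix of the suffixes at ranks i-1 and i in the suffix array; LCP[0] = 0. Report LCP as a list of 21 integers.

[0, 1, 2, 1, 4, 2, 2, 1, 2, 0, 2, 3, 1, 2, 1, 2, 0, 2, 3, 1, 1]

sorted suffixes:
  #0 SA[0]=20  'a'
  #1 SA[1]=4  'aaacabcabababbcca'
  #2 SA[2]=5  'aacabcabababbcca'
  #3 SA[3]=11  'abababbcca'
  #4 SA[4]=13  'ababbcca'
  #5 SA[5]=15  'abbcca'
  #6 SA[6]=8  'abcabababbcca'
  #7 SA[7]=6  'acabcabababbcca'
  #8 SA[8]=0  'acbbaaacabcabababbcca'
  #9 SA[9]=3  'baaacabcabababbcca'
  #10 SA[10]=12  'bababbcca'
  #11 SA[11]=14  'babbcca'
  #12 SA[12]=2  'bbaaacabcabababbcca'
  #13 SA[13]=16  'bbcca'
  #14 SA[14]=9  'bcabababbcca'
  #15 SA[15]=17  'bcca'
  #16 SA[16]=19  'ca'
  #17 SA[17]=10  'cabababbcca'
  #18 SA[18]=7  'cabcabababbcca'
  #19 SA[19]=1  'cbbaaacabcabababbcca'
  #20 SA[20]=18  'cca'

SA = [20, 4, 5, 11, 13, 15, 8, 6, 0, 3, 12, 14, 2, 16, 9, 17, 19, 10, 7, 1, 18]
i: (SA[i-1],SA[i]) lcp shared
  1: (20,4) 1 'a'
  2: (4,5) 2 'aa'
  3: (5,11) 1 'a'
  4: (11,13) 4 'abab'
  5: (13,15) 2 'ab'
  6: (15,8) 2 'ab'
  7: (8,6) 1 'a'
  8: (6,0) 2 'ac'
  9: (0,3) 0 ''
  10: (3,12) 2 'ba'
  11: (12,14) 3 'bab'
  12: (14,2) 1 'b'
  13: (2,16) 2 'bb'
  14: (16,9) 1 'b'
  15: (9,17) 2 'bc'
  16: (17,19) 0 ''
  17: (19,10) 2 'ca'
  18: (10,7) 3 'cab'
  19: (7,1) 1 'c'
  20: (1,18) 1 'c'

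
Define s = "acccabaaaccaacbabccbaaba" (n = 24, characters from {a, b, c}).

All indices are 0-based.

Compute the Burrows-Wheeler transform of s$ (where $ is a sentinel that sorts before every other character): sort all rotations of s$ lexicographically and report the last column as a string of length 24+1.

abbbcaacbaa$aaccacccaacba

rank  rotation                   last
    0  $acccabaaaccaacbabccbaaba  a
    1  a$acccabaaaccaacbabccbaab  b
    2  aaaccaacbabccbaaba$acccab  b
    3  aaba$acccabaaaccaacbabccb  b
    4  aacbabccbaaba$acccabaaacc  c
    5  aaccaacbabccbaaba$acccaba  a
    6  aba$acccabaaaccaacbabccba  a
    7  abaaaccaacbabccbaaba$accc  c
    8  abccbaaba$acccabaaaccaacb  b
    9  acbabccbaaba$acccabaaacca  a
   10  accaacbabccbaaba$acccabaa  a
   11  acccabaaaccaacbabccbaaba$  $
   12  ba$acccabaaaccaacbabccbaa  a
   13  baaaccaacbabccbaaba$accca  a
   14  baaba$acccabaaaccaacbabcc  c
   15  babccbaaba$acccabaaaccaac  c
   16  bccbaaba$acccabaaaccaacba  a
   17  caacbabccbaaba$acccabaaac  c
   18  cabaaaccaacbabccbaaba$acc  c
   19  cbaaba$acccabaaaccaacbabc  c
   20  cbabccbaaba$acccabaaaccaa  a
   21  ccaacbabccbaaba$acccabaaa  a
   22  ccabaaaccaacbabccbaaba$ac  c
   23  ccbaaba$acccabaaaccaacbab  b
   24  cccabaaaccaacbabccbaaba$a  a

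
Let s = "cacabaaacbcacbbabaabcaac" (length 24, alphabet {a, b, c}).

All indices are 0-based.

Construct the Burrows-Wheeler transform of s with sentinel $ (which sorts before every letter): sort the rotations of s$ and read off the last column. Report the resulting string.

cbbcacbaaccaaabcacaba$baa

rank  rotation                   last
    0  $cacabaaacbcacbbabaabcaac  c
    1  aaacbcacbbabaabcaac$cacab  b
    2  aabcaac$cacabaaacbcacbbab  b
    3  aac$cacabaaacbcacbbabaabc  c
    4  aacbcacbbabaabcaac$cacaba  a
    5  abaaacbcacbbabaabcaac$cac  c
    6  abaabcaac$cacabaaacbcacbb  b
    7  abcaac$cacabaaacbcacbbaba  a
    8  ac$cacabaaacbcacbbabaabca  a
    9  acabaaacbcacbbabaabcaac$c  c
   10  acbbabaabcaac$cacabaaacbc  c
   11  acbcacbbabaabcaac$cacabaa  a
   12  baaacbcacbbabaabcaac$caca  a
   13  baabcaac$cacabaaacbcacbba  a
   14  babaabcaac$cacabaaacbcacb  b
   15  bbabaabcaac$cacabaaacbcac  c
   16  bcaac$cacabaaacbcacbbabaa  a
   17  bcacbbabaabcaac$cacabaaac  c
   18  c$cacabaaacbcacbbabaabcaa  a
   19  caac$cacabaaacbcacbbabaab  b
   20  cabaaacbcacbbabaabcaac$ca  a
   21  cacabaaacbcacbbabaabcaac$  $
   22  cacbbabaabcaac$cacabaaacb  b
   23  cbbabaabcaac$cacabaaacbca  a
   24  cbcacbbabaabcaac$cacabaaa  a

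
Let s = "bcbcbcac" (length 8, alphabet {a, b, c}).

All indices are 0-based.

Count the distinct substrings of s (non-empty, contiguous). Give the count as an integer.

25

rank→(start, suffix):
  0 → (6, 'ac')
  1 → (4, 'bcac')
  2 → (2, 'bcbcac')
  3 → (0, 'bcbcbcac')
  4 → (7, 'c')
  5 → (5, 'cac')
  6 → (3, 'cbcac')
  7 → (1, 'cbcbcac')

SA = [6, 4, 2, 0, 7, 5, 3, 1]
[i] adj suffixes → lcp
  [1] 6/4 → 0 ('')
  [2] 4/2 → 2 ('bc')
  [3] 2/0 → 4 ('bcbc')
  [4] 0/7 → 0 ('')
  [5] 7/5 → 1 ('c')
  [6] 5/3 → 1 ('c')
  [7] 3/1 → 3 ('cbc')

n(n+1)/2 = 8·9/2 = 36
Σ LCP = 0 + 0 + 2 + 4 + 0 + 1 + 1 + 3 = 11
distinct = 36 − 11 = 25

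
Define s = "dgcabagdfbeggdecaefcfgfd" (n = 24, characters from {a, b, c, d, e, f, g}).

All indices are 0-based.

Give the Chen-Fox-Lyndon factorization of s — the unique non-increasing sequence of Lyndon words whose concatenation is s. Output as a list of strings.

emit factor 1: 'dg' (i=0, period=2)
emit factor 2: 'c' (i=2, period=1)
emit factor 3: 'abagdfbeggdecaefcfgfd' (i=3, period=21)

["dg", "c", "abagdfbeggdecaefcfgfd"]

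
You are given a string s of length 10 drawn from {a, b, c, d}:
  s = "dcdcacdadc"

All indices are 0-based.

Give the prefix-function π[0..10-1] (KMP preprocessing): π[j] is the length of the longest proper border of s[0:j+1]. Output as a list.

π[0] = 0
j=1 s[j]='c': π[1]=0 (border '')
j=2 s[j]='d': π[2]=1 (border 'd')
j=3 s[j]='c': π[3]=2 (border 'dc')
j=4 s[j]='a': k: 2→0; π[4]=0 (border '')
j=5 s[j]='c': π[5]=0 (border '')
j=6 s[j]='d': π[6]=1 (border 'd')
j=7 s[j]='a': k: 1→0; π[7]=0 (border '')
j=8 s[j]='d': π[8]=1 (border 'd')
j=9 s[j]='c': π[9]=2 (border 'dc')

[0, 0, 1, 2, 0, 0, 1, 0, 1, 2]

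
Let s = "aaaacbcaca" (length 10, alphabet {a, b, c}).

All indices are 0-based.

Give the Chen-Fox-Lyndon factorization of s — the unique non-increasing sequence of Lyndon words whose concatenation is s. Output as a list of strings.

emit factor 1: 'aaaacbcac' (i=0, period=9)
emit factor 2: 'a' (i=9, period=1)

["aaaacbcac", "a"]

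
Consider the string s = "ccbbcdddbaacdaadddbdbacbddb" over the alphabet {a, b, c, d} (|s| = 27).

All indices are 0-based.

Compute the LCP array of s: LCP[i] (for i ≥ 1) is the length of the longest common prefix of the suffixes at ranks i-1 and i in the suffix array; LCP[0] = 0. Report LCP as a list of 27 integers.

[0, 2, 1, 2, 1, 0, 1, 2, 1, 1, 1, 2, 0, 2, 1, 1, 2, 0, 1, 2, 3, 2, 1, 3, 3, 2, 4]

rank | idx | suffix
   0 |   9 | aacdaadddbdbacbddb
   1 |  13 | aadddbdbacbddb
   2 |  21 | acbddb
   3 |  10 | acdaadddbdbacbddb
   4 |  14 | adddbdbacbddb
   5 |  26 | b
   6 |   8 | baacdaadddbdbacbddb
   7 |  20 | bacbddb
   8 |   2 | bbcdddbaacdaadddbdbacbddb
   9 |   3 | bcdddbaacdaadddbdbacbddb
  10 |  18 | bdbacbddb
  11 |  23 | bddb
  12 |   1 | cbbcdddbaacdaadddbdbacbddb
  13 |  22 | cbddb
  14 |   0 | ccbbcdddbaacdaadddbdbacbddb
  15 |  11 | cdaadddbdbacbddb
  16 |   4 | cdddbaacdaadddbdbacbddb
  17 |  12 | daadddbdbacbddb
  18 |  25 | db
  19 |   7 | dbaacdaadddbdbacbddb
  20 |  19 | dbacbddb
  21 |  17 | dbdbacbddb
  22 |  24 | ddb
  23 |   6 | ddbaacdaadddbdbacbddb
  24 |  16 | ddbdbacbddb
  25 |   5 | dddbaacdaadddbdbacbddb
  26 |  15 | dddbdbacbddb

SA = [9, 13, 21, 10, 14, 26, 8, 20, 2, 3, 18, 23, 1, 22, 0, 11, 4, 12, 25, 7, 19, 17, 24, 6, 16, 5, 15]
i: (SA[i-1],SA[i]) lcp shared
  1: (9,13) 2 'aa'
  2: (13,21) 1 'a'
  3: (21,10) 2 'ac'
  4: (10,14) 1 'a'
  5: (14,26) 0 ''
  6: (26,8) 1 'b'
  7: (8,20) 2 'ba'
  8: (20,2) 1 'b'
  9: (2,3) 1 'b'
  10: (3,18) 1 'b'
  11: (18,23) 2 'bd'
  12: (23,1) 0 ''
  13: (1,22) 2 'cb'
  14: (22,0) 1 'c'
  15: (0,11) 1 'c'
  16: (11,4) 2 'cd'
  17: (4,12) 0 ''
  18: (12,25) 1 'd'
  19: (25,7) 2 'db'
  20: (7,19) 3 'dba'
  21: (19,17) 2 'db'
  22: (17,24) 1 'd'
  23: (24,6) 3 'ddb'
  24: (6,16) 3 'ddb'
  25: (16,5) 2 'dd'
  26: (5,15) 4 'dddb'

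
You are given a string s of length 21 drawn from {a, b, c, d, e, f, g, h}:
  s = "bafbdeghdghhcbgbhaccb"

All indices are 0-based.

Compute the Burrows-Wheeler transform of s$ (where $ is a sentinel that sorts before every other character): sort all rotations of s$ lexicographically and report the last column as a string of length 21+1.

bhbc$fcgchabhdabedbhgg

rank  rotation                last
    0  $bafbdeghdghhcbgbhaccb  b
    1  accb$bafbdeghdghhcbgbh  h
    2  afbdeghdghhcbgbhaccb$b  b
    3  b$bafbdeghdghhcbgbhacc  c
    4  bafbdeghdghhcbgbhaccb$  $
    5  bdeghdghhcbgbhaccb$baf  f
    6  bgbhaccb$bafbdeghdghhc  c
    7  bhaccb$bafbdeghdghhcbg  g
    8  cb$bafbdeghdghhcbgbhac  c
    9  cbgbhaccb$bafbdeghdghh  h
   10  ccb$bafbdeghdghhcbgbha  a
   11  deghdghhcbgbhaccb$bafb  b
   12  dghhcbgbhaccb$bafbdegh  h
   13  eghdghhcbgbhaccb$bafbd  d
   14  fbdeghdghhcbgbhaccb$ba  a
   15  gbhaccb$bafbdeghdghhcb  b
   16  ghdghhcbgbhaccb$bafbde  e
   17  ghhcbgbhaccb$bafbdeghd  d
   18  haccb$bafbdeghdghhcbgb  b
   19  hcbgbhaccb$bafbdeghdgh  h
   20  hdghhcbgbhaccb$bafbdeg  g
   21  hhcbgbhaccb$bafbdeghdg  g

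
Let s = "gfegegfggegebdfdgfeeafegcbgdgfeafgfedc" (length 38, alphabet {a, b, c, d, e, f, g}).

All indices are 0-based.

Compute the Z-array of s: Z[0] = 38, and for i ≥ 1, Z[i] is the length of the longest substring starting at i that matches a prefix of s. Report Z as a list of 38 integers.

[38, 0, 0, 1, 0, 2, 0, 1, 1, 0, 1, 0, 0, 0, 0, 0, 3, 0, 0, 0, 0, 0, 0, 1, 0, 0, 1, 0, 3, 0, 0, 0, 0, 3, 0, 0, 0, 0]

Z[0]=38
i=1: outside box; Z[1]=0
i=2: outside box; Z[2]=0
i=3: outside box; Z[3]=1 grow→box=[3,4)
i=4: outside box; Z[4]=0
i=5: outside box; Z[5]=2 grow→box=[5,7)
i=6: min(r-i=1, Z[1]=0)=0; Z[6]=0
i=7: outside box; Z[7]=1 grow→box=[7,8)
i=8: outside box; Z[8]=1 grow→box=[8,9)
i=9: outside box; Z[9]=0
i=10: outside box; Z[10]=1 grow→box=[10,11)
i=11: outside box; Z[11]=0
i=12: outside box; Z[12]=0
i=13: outside box; Z[13]=0
i=14: outside box; Z[14]=0
i=15: outside box; Z[15]=0
i=16: outside box; Z[16]=3 grow→box=[16,19)
i=17: min(r-i=2, Z[1]=0)=0; Z[17]=0
i=18: min(r-i=1, Z[2]=0)=0; Z[18]=0
i=19: outside box; Z[19]=0
i=20: outside box; Z[20]=0
i=21: outside box; Z[21]=0
i=22: outside box; Z[22]=0
i=23: outside box; Z[23]=1 grow→box=[23,24)
i=24: outside box; Z[24]=0
i=25: outside box; Z[25]=0
i=26: outside box; Z[26]=1 grow→box=[26,27)
i=27: outside box; Z[27]=0
i=28: outside box; Z[28]=3 grow→box=[28,31)
i=29: min(r-i=2, Z[1]=0)=0; Z[29]=0
i=30: min(r-i=1, Z[2]=0)=0; Z[30]=0
i=31: outside box; Z[31]=0
i=32: outside box; Z[32]=0
i=33: outside box; Z[33]=3 grow→box=[33,36)
i=34: min(r-i=2, Z[1]=0)=0; Z[34]=0
i=35: min(r-i=1, Z[2]=0)=0; Z[35]=0
i=36: outside box; Z[36]=0
i=37: outside box; Z[37]=0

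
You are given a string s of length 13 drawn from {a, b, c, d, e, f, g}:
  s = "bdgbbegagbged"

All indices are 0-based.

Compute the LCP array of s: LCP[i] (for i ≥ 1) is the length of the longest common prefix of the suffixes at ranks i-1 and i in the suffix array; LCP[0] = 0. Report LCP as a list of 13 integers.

[0, 0, 1, 1, 1, 0, 1, 0, 1, 0, 1, 2, 1]

rank | idx | suffix
   0 |   7 | agbged
   1 |   3 | bbegagbged
   2 |   0 | bdgbbegagbged
   3 |   4 | begagbged
   4 |   9 | bged
   5 |  12 | d
   6 |   1 | dgbbegagbged
   7 |  11 | ed
   8 |   5 | egagbged
   9 |   6 | gagbged
  10 |   2 | gbbegagbged
  11 |   8 | gbged
  12 |  10 | ged

SA = [7, 3, 0, 4, 9, 12, 1, 11, 5, 6, 2, 8, 10]
i: (SA[i-1],SA[i]) lcp shared
  1: (7,3) 0 ''
  2: (3,0) 1 'b'
  3: (0,4) 1 'b'
  4: (4,9) 1 'b'
  5: (9,12) 0 ''
  6: (12,1) 1 'd'
  7: (1,11) 0 ''
  8: (11,5) 1 'e'
  9: (5,6) 0 ''
  10: (6,2) 1 'g'
  11: (2,8) 2 'gb'
  12: (8,10) 1 'g'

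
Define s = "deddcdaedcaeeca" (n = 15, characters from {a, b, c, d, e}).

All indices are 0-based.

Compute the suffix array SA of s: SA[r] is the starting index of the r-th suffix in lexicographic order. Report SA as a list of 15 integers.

rank | idx | suffix
   0 |  14 | a
   1 |   6 | aedcaeeca
   2 |  10 | aeeca
   3 |  13 | ca
   4 |   9 | caeeca
   5 |   4 | cdaedcaeeca
   6 |   5 | daedcaeeca
   7 |   8 | dcaeeca
   8 |   3 | dcdaedcaeeca
   9 |   2 | ddcdaedcaeeca
  10 |   0 | deddcdaedcaeeca
  11 |  12 | eca
  12 |   7 | edcaeeca
  13 |   1 | eddcdaedcaeeca
  14 |  11 | eeca

[14, 6, 10, 13, 9, 4, 5, 8, 3, 2, 0, 12, 7, 1, 11]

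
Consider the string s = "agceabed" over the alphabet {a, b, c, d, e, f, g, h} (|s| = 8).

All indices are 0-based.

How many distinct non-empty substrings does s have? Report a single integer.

rank | idx | suffix
   0 |   4 | abed
   1 |   0 | agceabed
   2 |   5 | bed
   3 |   2 | ceabed
   4 |   7 | d
   5 |   3 | eabed
   6 |   6 | ed
   7 |   1 | gceabed

SA = [4, 0, 5, 2, 7, 3, 6, 1]
[i] adj suffixes → lcp
  [1] 4/0 → 1 ('a')
  [2] 0/5 → 0 ('')
  [3] 5/2 → 0 ('')
  [4] 2/7 → 0 ('')
  [5] 7/3 → 0 ('')
  [6] 3/6 → 1 ('e')
  [7] 6/1 → 0 ('')

n(n+1)/2 = 8·9/2 = 36
Σ LCP = 0 + 1 + 0 + 0 + 0 + 0 + 1 + 0 = 2
distinct = 36 − 2 = 34

34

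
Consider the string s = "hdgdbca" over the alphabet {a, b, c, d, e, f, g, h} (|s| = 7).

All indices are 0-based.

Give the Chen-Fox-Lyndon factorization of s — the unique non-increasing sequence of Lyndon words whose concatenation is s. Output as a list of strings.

["h", "dg", "d", "bc", "a"]

emit factor 1: 'h' (i=0, period=1)
emit factor 2: 'dg' (i=1, period=2)
emit factor 3: 'd' (i=3, period=1)
emit factor 4: 'bc' (i=4, period=2)
emit factor 5: 'a' (i=6, period=1)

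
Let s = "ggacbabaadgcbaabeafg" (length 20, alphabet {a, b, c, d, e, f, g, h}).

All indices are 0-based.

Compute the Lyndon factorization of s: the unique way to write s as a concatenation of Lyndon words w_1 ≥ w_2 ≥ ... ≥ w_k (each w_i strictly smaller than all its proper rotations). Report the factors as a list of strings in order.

["g", "g", "acb", "ab", "aadgcb", "aabeafg"]

emit factor 1: 'g' (i=0, period=1)
emit factor 2: 'g' (i=1, period=1)
emit factor 3: 'acb' (i=2, period=3)
emit factor 4: 'ab' (i=5, period=2)
emit factor 5: 'aadgcb' (i=7, period=6)
emit factor 6: 'aabeafg' (i=13, period=7)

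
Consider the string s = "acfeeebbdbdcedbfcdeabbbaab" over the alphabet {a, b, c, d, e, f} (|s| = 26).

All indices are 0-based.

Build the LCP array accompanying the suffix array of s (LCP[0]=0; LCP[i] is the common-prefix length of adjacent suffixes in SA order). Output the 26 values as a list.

[0, 1, 2, 1, 0, 1, 1, 2, 2, 1, 2, 1, 0, 1, 1, 0, 2, 1, 1, 0, 1, 1, 1, 2, 0, 1]

sorted suffixes:
  #0 SA[0]=23  'aab'
  #1 SA[1]=24  'ab'
  #2 SA[2]=19  'abbbaab'
  #3 SA[3]=0  'acfeeebbdbdcedbfcdeabbbaab'
  #4 SA[4]=25  'b'
  #5 SA[5]=22  'baab'
  #6 SA[6]=21  'bbaab'
  #7 SA[7]=20  'bbbaab'
  #8 SA[8]=6  'bbdbdcedbfcdeabbbaab'
  #9 SA[9]=7  'bdbdcedbfcdeabbbaab'
  #10 SA[10]=9  'bdcedbfcdeabbbaab'
  #11 SA[11]=14  'bfcdeabbbaab'
  #12 SA[12]=16  'cdeabbbaab'
  #13 SA[13]=11  'cedbfcdeabbbaab'
  #14 SA[14]=1  'cfeeebbdbdcedbfcdeabbbaab'
  #15 SA[15]=8  'dbdcedbfcdeabbbaab'
  #16 SA[16]=13  'dbfcdeabbbaab'
  #17 SA[17]=10  'dcedbfcdeabbbaab'
  #18 SA[18]=17  'deabbbaab'
  #19 SA[19]=18  'eabbbaab'
  #20 SA[20]=5  'ebbdbdcedbfcdeabbbaab'
  #21 SA[21]=12  'edbfcdeabbbaab'
  #22 SA[22]=4  'eebbdbdcedbfcdeabbbaab'
  #23 SA[23]=3  'eeebbdbdcedbfcdeabbbaab'
  #24 SA[24]=15  'fcdeabbbaab'
  #25 SA[25]=2  'feeebbdbdcedbfcdeabbbaab'

SA = [23, 24, 19, 0, 25, 22, 21, 20, 6, 7, 9, 14, 16, 11, 1, 8, 13, 10, 17, 18, 5, 12, 4, 3, 15, 2]
rank  pair      lcp
   1  s[23:],s[24:]  1  'a'
   2  s[24:],s[19:]  2  'ab'
   3  s[19:],s[0:]  1  'a'
   4  s[0:],s[25:]  0  ''
   5  s[25:],s[22:]  1  'b'
   6  s[22:],s[21:]  1  'b'
   7  s[21:],s[20:]  2  'bb'
   8  s[20:],s[6:]  2  'bb'
   9  s[6:],s[7:]  1  'b'
  10  s[7:],s[9:]  2  'bd'
  11  s[9:],s[14:]  1  'b'
  12  s[14:],s[16:]  0  ''
  13  s[16:],s[11:]  1  'c'
  14  s[11:],s[1:]  1  'c'
  15  s[1:],s[8:]  0  ''
  16  s[8:],s[13:]  2  'db'
  17  s[13:],s[10:]  1  'd'
  18  s[10:],s[17:]  1  'd'
  19  s[17:],s[18:]  0  ''
  20  s[18:],s[5:]  1  'e'
  21  s[5:],s[12:]  1  'e'
  22  s[12:],s[4:]  1  'e'
  23  s[4:],s[3:]  2  'ee'
  24  s[3:],s[15:]  0  ''
  25  s[15:],s[2:]  1  'f'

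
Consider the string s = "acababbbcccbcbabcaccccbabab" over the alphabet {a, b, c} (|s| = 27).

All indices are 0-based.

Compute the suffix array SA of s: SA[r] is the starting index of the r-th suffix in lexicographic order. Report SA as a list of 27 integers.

sorted suffixes:
  #0 SA[0]=25  'ab'
  #1 SA[1]=23  'abab'
  #2 SA[2]=2  'ababbbcccbcbabcaccccbabab'
  #3 SA[3]=4  'abbbcccbcbabcaccccbabab'
  #4 SA[4]=14  'abcaccccbabab'
  #5 SA[5]=0  'acababbbcccbcbabcaccccbabab'
  #6 SA[6]=17  'accccbabab'
  #7 SA[7]=26  'b'
  #8 SA[8]=24  'bab'
  #9 SA[9]=22  'babab'
  #10 SA[10]=3  'babbbcccbcbabcaccccbabab'
  #11 SA[11]=13  'babcaccccbabab'
  #12 SA[12]=5  'bbbcccbcbabcaccccbabab'
  #13 SA[13]=6  'bbcccbcbabcaccccbabab'
  #14 SA[14]=15  'bcaccccbabab'
  #15 SA[15]=11  'bcbabcaccccbabab'
  #16 SA[16]=7  'bcccbcbabcaccccbabab'
  #17 SA[17]=1  'cababbbcccbcbabcaccccbabab'
  #18 SA[18]=16  'caccccbabab'
  #19 SA[19]=21  'cbabab'
  #20 SA[20]=12  'cbabcaccccbabab'
  #21 SA[21]=10  'cbcbabcaccccbabab'
  #22 SA[22]=20  'ccbabab'
  #23 SA[23]=9  'ccbcbabcaccccbabab'
  #24 SA[24]=19  'cccbabab'
  #25 SA[25]=8  'cccbcbabcaccccbabab'
  #26 SA[26]=18  'ccccbabab'

[25, 23, 2, 4, 14, 0, 17, 26, 24, 22, 3, 13, 5, 6, 15, 11, 7, 1, 16, 21, 12, 10, 20, 9, 19, 8, 18]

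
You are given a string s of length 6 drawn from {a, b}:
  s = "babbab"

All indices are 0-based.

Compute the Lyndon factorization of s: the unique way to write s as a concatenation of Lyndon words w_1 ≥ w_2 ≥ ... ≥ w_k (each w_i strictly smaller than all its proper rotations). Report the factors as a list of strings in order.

["b", "abb", "ab"]

emit factor 1: 'b' (i=0, period=1)
emit factor 2: 'abb' (i=1, period=3)
emit factor 3: 'ab' (i=4, period=2)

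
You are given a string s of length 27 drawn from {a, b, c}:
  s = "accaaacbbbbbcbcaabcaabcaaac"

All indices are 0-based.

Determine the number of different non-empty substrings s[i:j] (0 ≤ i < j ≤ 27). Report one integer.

306

rank | idx | suffix
   0 |  23 | aaac
   1 |   3 | aaacbbbbbcbcaabcaabcaaac
   2 |  19 | aabcaaac
   3 |  15 | aabcaabcaaac
   4 |  24 | aac
   5 |   4 | aacbbbbbcbcaabcaabcaaac
   6 |  20 | abcaaac
   7 |  16 | abcaabcaaac
   8 |  25 | ac
   9 |   5 | acbbbbbcbcaabcaabcaaac
  10 |   0 | accaaacbbbbbcbcaabcaabcaaac
  11 |   7 | bbbbbcbcaabcaabcaaac
  12 |   8 | bbbbcbcaabcaabcaaac
  13 |   9 | bbbcbcaabcaabcaaac
  14 |  10 | bbcbcaabcaabcaaac
  15 |  21 | bcaaac
  16 |  17 | bcaabcaaac
  17 |  13 | bcaabcaabcaaac
  18 |  11 | bcbcaabcaabcaaac
  19 |  26 | c
  20 |  22 | caaac
  21 |   2 | caaacbbbbbcbcaabcaabcaaac
  22 |  18 | caabcaaac
  23 |  14 | caabcaabcaaac
  24 |   6 | cbbbbbcbcaabcaabcaaac
  25 |  12 | cbcaabcaabcaaac
  26 |   1 | ccaaacbbbbbcbcaabcaabcaaac

SA = [23, 3, 19, 15, 24, 4, 20, 16, 25, 5, 0, 7, 8, 9, 10, 21, 17, 13, 11, 26, 22, 2, 18, 14, 6, 12, 1]
rank  pair      lcp
   1  s[23:],s[3:]  4  'aaac'
   2  s[3:],s[19:]  2  'aa'
   3  s[19:],s[15:]  6  'aabcaa'
   4  s[15:],s[24:]  2  'aa'
   5  s[24:],s[4:]  3  'aac'
   6  s[4:],s[20:]  1  'a'
   7  s[20:],s[16:]  5  'abcaa'
   8  s[16:],s[25:]  1  'a'
   9  s[25:],s[5:]  2  'ac'
  10  s[5:],s[0:]  2  'ac'
  11  s[0:],s[7:]  0  ''
  12  s[7:],s[8:]  4  'bbbb'
  13  s[8:],s[9:]  3  'bbb'
  14  s[9:],s[10:]  2  'bb'
  15  s[10:],s[21:]  1  'b'
  16  s[21:],s[17:]  4  'bcaa'
  17  s[17:],s[13:]  8  'bcaabcaa'
  18  s[13:],s[11:]  2  'bc'
  19  s[11:],s[26:]  0  ''
  20  s[26:],s[22:]  1  'c'
  21  s[22:],s[2:]  5  'caaac'
  22  s[2:],s[18:]  3  'caa'
  23  s[18:],s[14:]  7  'caabcaa'
  24  s[14:],s[6:]  1  'c'
  25  s[6:],s[12:]  2  'cb'
  26  s[12:],s[1:]  1  'c'

n(n+1)/2 = 27·28/2 = 378
Σ LCP = 0 + 4 + 2 + 6 + 2 + 3 + 1 + 5 + 1 + 2 + 2 + 0 + 4 + 3 + 2 + 1 + 4 + 8 + 2 + 0 + 1 + 5 + 3 + 7 + 1 + 2 + 1 = 72
distinct = 378 − 72 = 306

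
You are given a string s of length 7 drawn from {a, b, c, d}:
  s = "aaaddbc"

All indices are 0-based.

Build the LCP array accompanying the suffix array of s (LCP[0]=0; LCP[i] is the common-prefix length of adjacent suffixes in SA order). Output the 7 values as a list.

[0, 2, 1, 0, 0, 0, 1]

rank | idx | suffix
   0 |   0 | aaaddbc
   1 |   1 | aaddbc
   2 |   2 | addbc
   3 |   5 | bc
   4 |   6 | c
   5 |   4 | dbc
   6 |   3 | ddbc

SA = [0, 1, 2, 5, 6, 4, 3]
i: (SA[i-1],SA[i]) lcp shared
  1: (0,1) 2 'aa'
  2: (1,2) 1 'a'
  3: (2,5) 0 ''
  4: (5,6) 0 ''
  5: (6,4) 0 ''
  6: (4,3) 1 'd'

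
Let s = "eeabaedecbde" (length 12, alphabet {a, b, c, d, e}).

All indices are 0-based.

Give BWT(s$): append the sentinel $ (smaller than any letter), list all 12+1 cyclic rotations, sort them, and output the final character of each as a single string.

eebacebededa$

rank  rotation       last
    0  $eeabaedecbde  e
    1  abaedecbde$ee  e
    2  aedecbde$eeab  b
    3  baedecbde$eea  a
    4  bde$eeabaedec  c
    5  cbde$eeabaede  e
    6  de$eeabaedecb  b
    7  decbde$eeabae  e
    8  e$eeabaedecbd  d
    9  eabaedecbde$e  e
   10  ecbde$eeabaed  d
   11  edecbde$eeaba  a
   12  eeabaedecbde$  $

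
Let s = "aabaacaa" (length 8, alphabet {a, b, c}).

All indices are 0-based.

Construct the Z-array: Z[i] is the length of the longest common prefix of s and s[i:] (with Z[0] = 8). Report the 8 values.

[8, 1, 0, 2, 1, 0, 2, 1]

Z[0]=8
i=1: outside box; Z[1]=1 scan→box=[1,2)
i=2: outside box; Z[2]=0
i=3: outside box; Z[3]=2 scan→box=[3,5)
i=4: min(r-i=1, Z[1]=1)=1; Z[4]=1
i=5: outside box; Z[5]=0
i=6: outside box; Z[6]=2 scan→box=[6,8)
i=7: min(r-i=1, Z[1]=1)=1; Z[7]=1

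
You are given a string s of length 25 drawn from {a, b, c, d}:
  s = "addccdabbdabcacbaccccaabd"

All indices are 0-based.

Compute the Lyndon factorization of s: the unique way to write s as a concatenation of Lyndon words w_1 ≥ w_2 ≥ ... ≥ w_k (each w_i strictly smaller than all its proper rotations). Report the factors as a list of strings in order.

["addccd", "abbdabcacbacccc", "aabd"]

emit factor 1: 'addccd' (i=0, period=6)
emit factor 2: 'abbdabcacbacccc' (i=6, period=15)
emit factor 3: 'aabd' (i=21, period=4)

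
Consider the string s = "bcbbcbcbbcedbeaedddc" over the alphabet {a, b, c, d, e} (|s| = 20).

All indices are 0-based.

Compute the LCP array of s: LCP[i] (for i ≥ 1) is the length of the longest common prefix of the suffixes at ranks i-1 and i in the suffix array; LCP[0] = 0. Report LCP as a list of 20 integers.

rank→(start, suffix):
  0 → (14, 'aedddc')
  1 → (2, 'bbcbcbbcedbeaedddc')
  2 → (7, 'bbcedbeaedddc')
  3 → (0, 'bcbbcbcbbcedbeaedddc')
  4 → (5, 'bcbbcedbeaedddc')
  5 → (3, 'bcbcbbcedbeaedddc')
  6 → (8, 'bcedbeaedddc')
  7 → (12, 'beaedddc')
  8 → (19, 'c')
  9 → (1, 'cbbcbcbbcedbeaedddc')
  10 → (6, 'cbbcedbeaedddc')
  11 → (4, 'cbcbbcedbeaedddc')
  12 → (9, 'cedbeaedddc')
  13 → (11, 'dbeaedddc')
  14 → (18, 'dc')
  15 → (17, 'ddc')
  16 → (16, 'dddc')
  17 → (13, 'eaedddc')
  18 → (10, 'edbeaedddc')
  19 → (15, 'edddc')

SA = [14, 2, 7, 0, 5, 3, 8, 12, 19, 1, 6, 4, 9, 11, 18, 17, 16, 13, 10, 15]
[i] adj suffixes → lcp
  [1] 14/2 → 0 ('')
  [2] 2/7 → 3 ('bbc')
  [3] 7/0 → 1 ('b')
  [4] 0/5 → 5 ('bcbbc')
  [5] 5/3 → 3 ('bcb')
  [6] 3/8 → 2 ('bc')
  [7] 8/12 → 1 ('b')
  [8] 12/19 → 0 ('')
  [9] 19/1 → 1 ('c')
  [10] 1/6 → 4 ('cbbc')
  [11] 6/4 → 2 ('cb')
  [12] 4/9 → 1 ('c')
  [13] 9/11 → 0 ('')
  [14] 11/18 → 1 ('d')
  [15] 18/17 → 1 ('d')
  [16] 17/16 → 2 ('dd')
  [17] 16/13 → 0 ('')
  [18] 13/10 → 1 ('e')
  [19] 10/15 → 2 ('ed')

[0, 0, 3, 1, 5, 3, 2, 1, 0, 1, 4, 2, 1, 0, 1, 1, 2, 0, 1, 2]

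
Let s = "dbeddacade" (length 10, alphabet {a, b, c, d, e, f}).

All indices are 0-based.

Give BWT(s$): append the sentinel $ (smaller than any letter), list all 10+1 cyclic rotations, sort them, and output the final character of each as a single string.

rank  rotation     last
    0  $dbeddacade  e
    1  acade$dbedd  d
    2  ade$dbeddac  c
    3  beddacade$d  d
    4  cade$dbedda  a
    5  dacade$dbed  d
    6  dbeddacade$  $
    7  ddacade$dbe  e
    8  de$dbeddaca  a
    9  e$dbeddacad  d
   10  eddacade$db  b

edcdad$eadb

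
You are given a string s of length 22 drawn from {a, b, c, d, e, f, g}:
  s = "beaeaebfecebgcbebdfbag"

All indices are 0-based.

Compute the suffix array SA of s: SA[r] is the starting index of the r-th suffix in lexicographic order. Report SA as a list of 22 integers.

[2, 4, 20, 19, 16, 0, 14, 6, 11, 13, 9, 17, 1, 3, 15, 5, 10, 8, 18, 7, 21, 12]

sorted suffixes:
  #0 SA[0]=2  'aeaebfecebgcbebdfbag'
  #1 SA[1]=4  'aebfecebgcbebdfbag'
  #2 SA[2]=20  'ag'
  #3 SA[3]=19  'bag'
  #4 SA[4]=16  'bdfbag'
  #5 SA[5]=0  'beaeaebfecebgcbebdfbag'
  #6 SA[6]=14  'bebdfbag'
  #7 SA[7]=6  'bfecebgcbebdfbag'
  #8 SA[8]=11  'bgcbebdfbag'
  #9 SA[9]=13  'cbebdfbag'
  #10 SA[10]=9  'cebgcbebdfbag'
  #11 SA[11]=17  'dfbag'
  #12 SA[12]=1  'eaeaebfecebgcbebdfbag'
  #13 SA[13]=3  'eaebfecebgcbebdfbag'
  #14 SA[14]=15  'ebdfbag'
  #15 SA[15]=5  'ebfecebgcbebdfbag'
  #16 SA[16]=10  'ebgcbebdfbag'
  #17 SA[17]=8  'ecebgcbebdfbag'
  #18 SA[18]=18  'fbag'
  #19 SA[19]=7  'fecebgcbebdfbag'
  #20 SA[20]=21  'g'
  #21 SA[21]=12  'gcbebdfbag'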